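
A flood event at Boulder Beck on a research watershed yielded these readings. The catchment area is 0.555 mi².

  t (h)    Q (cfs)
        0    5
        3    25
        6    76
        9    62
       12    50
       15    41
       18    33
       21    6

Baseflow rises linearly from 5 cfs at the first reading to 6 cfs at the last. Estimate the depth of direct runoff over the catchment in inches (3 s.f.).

d ≈ 2.13 in

Direct runoff: 0.00, 19.86, 70.71, 56.57, 44.43, 35.29, 27.14, 0.00 cfs; ΣQ_DR = 254.0 cfs.
V = ΣQ_DR · Δt = 254.0 × 10800 s = 2.743 × 10^6 ft³.
Over A = 0.555 mi², depth = V / A = 2.13 in.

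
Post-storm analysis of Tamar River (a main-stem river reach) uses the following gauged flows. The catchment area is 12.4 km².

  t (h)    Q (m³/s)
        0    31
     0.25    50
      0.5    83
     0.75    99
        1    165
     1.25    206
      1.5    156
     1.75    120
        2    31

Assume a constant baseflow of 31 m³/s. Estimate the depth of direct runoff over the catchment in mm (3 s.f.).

d ≈ 48.0 mm

Direct runoff: 0.0, 19.0, 52.0, 68.0, 134.0, 175.0, 125.0, 89.0, 0.0 m³/s; ΣQ_DR = 662.0 m³/s.
V = ΣQ_DR · Δt = 662.0 × 900 s = 5.958 × 10^5 m³.
Over A = 12.4 km², depth = V / A = 48.0 mm.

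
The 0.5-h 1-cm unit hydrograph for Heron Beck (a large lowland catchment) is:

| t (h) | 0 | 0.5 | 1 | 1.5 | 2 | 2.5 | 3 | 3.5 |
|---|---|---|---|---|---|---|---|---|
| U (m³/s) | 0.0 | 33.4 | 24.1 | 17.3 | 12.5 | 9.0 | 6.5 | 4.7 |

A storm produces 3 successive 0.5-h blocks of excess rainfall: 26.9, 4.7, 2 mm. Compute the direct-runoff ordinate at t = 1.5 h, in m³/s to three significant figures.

By discrete convolution, Q_j = Σ (P_i / 10 mm) · U_{j−i}.
At t = 1.5 h (j=3): Q = (26.9/10)·17.3 + (4.7/10)·24.1 + (2/10)·33.4 = 64.5 m³/s.

Q ≈ 64.5 m³/s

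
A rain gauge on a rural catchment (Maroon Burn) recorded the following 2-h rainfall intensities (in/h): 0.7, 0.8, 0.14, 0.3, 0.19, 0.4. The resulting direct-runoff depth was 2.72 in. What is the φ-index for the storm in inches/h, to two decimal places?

Only the 4 blocks with intensity above φ contribute runoff: 0.7, 0.8, 0.3, 0.4 in/h.
Σ(I−φ)·Δt = d  ⇒  (0.7+0.8+0.3+0.4 − 4φ)·2 = 2.72
φ = (2.200 − 2.72/2) / 4 = 0.21 in/h.

φ ≈ 0.21 in/h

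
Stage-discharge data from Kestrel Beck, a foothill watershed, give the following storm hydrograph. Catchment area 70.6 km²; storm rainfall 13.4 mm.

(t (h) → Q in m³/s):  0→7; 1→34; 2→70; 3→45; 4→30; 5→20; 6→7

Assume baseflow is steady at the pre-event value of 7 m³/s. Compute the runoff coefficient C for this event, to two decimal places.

C ≈ 0.62

ΣQ_DR = 164.0 m³/s; V = ΣQ_DR·Δt = 5.904 × 10^5 m³.
Runoff depth d = V / A = 8.363 mm.
C = d / P = 8.363 / 13.4 = 0.62.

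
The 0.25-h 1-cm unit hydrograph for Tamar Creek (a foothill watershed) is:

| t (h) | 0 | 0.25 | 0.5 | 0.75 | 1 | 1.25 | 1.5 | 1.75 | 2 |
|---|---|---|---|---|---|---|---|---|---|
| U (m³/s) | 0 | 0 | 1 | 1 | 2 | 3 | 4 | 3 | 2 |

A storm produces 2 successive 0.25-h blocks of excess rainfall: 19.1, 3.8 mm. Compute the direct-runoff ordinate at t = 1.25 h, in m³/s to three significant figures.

Q ≈ 6.49 m³/s

By discrete convolution, Q_j = Σ (P_i / 10 mm) · U_{j−i}.
At t = 1.25 h (j=5): Q = (19.1/10)·3 + (3.8/10)·2 = 6.49 m³/s.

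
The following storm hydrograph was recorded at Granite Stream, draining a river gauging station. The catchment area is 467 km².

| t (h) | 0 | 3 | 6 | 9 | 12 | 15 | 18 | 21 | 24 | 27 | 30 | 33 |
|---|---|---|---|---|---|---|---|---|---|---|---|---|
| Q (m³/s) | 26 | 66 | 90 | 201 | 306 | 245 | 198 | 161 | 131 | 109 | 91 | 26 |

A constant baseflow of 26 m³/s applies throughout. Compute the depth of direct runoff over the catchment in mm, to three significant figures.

d ≈ 30.9 mm

Direct runoff: 0.0, 40.0, 64.0, 175.0, 280.0, 219.0, 172.0, 135.0, 105.0, 83.0, 65.0, 0.0 m³/s; ΣQ_DR = 1338 m³/s.
V = ΣQ_DR · Δt = 1338 × 10800 s = 1.445 × 10^7 m³.
Over A = 467 km², depth = V / A = 30.9 mm.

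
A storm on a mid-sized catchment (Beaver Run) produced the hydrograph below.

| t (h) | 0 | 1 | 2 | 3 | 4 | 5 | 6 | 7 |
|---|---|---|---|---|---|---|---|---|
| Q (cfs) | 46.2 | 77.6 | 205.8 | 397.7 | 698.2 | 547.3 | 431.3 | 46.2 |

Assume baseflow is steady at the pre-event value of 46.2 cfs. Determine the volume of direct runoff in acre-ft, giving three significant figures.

Direct-runoff ordinates (Q − Q_b): 0.0, 31.4, 159.6, 351.5, 652.0, 501.1, 385.1, 0.0 cfs.
ΣQ_DR = 2081 cfs.
With Δt = 1 h = 3600 s, V = ΣQ_DR · Δt = 2081 × 3600 = 7.49 × 10^6 ft³ = 172 acre-ft.

V ≈ 172 acre-ft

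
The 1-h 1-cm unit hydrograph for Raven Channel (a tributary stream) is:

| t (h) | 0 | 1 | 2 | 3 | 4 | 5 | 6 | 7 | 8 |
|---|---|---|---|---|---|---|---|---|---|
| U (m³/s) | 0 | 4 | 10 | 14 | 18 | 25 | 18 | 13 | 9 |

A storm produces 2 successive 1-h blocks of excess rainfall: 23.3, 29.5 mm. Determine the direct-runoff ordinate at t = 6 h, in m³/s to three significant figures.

Q ≈ 116 m³/s

By discrete convolution, Q_j = Σ (P_i / 10 mm) · U_{j−i}.
At t = 6 h (j=6): Q = (23.3/10)·18 + (29.5/10)·25 = 116 m³/s.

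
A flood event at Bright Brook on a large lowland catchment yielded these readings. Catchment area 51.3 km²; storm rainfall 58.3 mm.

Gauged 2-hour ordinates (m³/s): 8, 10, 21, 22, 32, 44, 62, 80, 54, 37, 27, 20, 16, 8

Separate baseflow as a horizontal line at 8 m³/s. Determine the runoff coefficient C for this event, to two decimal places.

C ≈ 0.79

ΣQ_DR = 329.0 m³/s; V = ΣQ_DR·Δt = 2.369 × 10^6 m³.
Runoff depth d = V / A = 46.18 mm.
C = d / P = 46.18 / 58.3 = 0.79.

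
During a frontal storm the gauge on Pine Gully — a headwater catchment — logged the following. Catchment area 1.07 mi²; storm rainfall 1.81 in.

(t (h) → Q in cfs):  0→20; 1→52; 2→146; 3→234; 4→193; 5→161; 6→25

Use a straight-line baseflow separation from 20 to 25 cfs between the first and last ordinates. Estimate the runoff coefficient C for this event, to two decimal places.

C ≈ 0.54

ΣQ_DR = 673.5 cfs; V = ΣQ_DR·Δt = 2.425 × 10^6 ft³.
Runoff depth d = V / A = 0.9754 in.
C = d / P = 0.9754 / 1.81 = 0.54.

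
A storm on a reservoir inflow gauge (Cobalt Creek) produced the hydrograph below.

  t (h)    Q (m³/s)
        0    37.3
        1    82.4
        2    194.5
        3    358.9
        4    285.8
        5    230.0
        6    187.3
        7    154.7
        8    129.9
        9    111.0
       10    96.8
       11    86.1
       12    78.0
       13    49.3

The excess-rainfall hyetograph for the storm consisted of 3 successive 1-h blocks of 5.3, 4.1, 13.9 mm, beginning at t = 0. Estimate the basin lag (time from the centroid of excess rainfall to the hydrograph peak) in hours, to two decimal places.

Centroid of excess rainfall: t_c = Σ P_i·t̄_i / ΣP_i = 1.8691 h (block centres at 0.5, 1.5, 2.5 h).
Hydrograph peak occurs at t = 3 h, so basin lag t_L = 3 − 1.8691 = 1.13 h.

t_L ≈ 1.13 h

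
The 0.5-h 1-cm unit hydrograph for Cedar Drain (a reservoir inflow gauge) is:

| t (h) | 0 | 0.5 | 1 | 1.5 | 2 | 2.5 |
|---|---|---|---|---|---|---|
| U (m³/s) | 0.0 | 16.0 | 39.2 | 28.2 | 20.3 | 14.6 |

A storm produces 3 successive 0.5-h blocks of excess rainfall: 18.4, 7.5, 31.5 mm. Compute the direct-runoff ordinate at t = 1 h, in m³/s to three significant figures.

Q ≈ 84.1 m³/s

By discrete convolution, Q_j = Σ (P_i / 10 mm) · U_{j−i}.
At t = 1 h (j=2): Q = (18.4/10)·39.2 + (7.5/10)·16.0 + (31.5/10)·0.0 = 84.1 m³/s.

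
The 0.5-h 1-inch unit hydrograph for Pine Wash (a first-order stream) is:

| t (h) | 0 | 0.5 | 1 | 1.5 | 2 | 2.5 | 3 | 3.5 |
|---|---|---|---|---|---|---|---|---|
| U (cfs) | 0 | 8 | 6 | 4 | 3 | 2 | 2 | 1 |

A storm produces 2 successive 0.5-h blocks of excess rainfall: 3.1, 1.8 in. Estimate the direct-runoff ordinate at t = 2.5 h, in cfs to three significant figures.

By discrete convolution, Q_j = Σ (P_i / 1 in) · U_{j−i}.
At t = 2.5 h (j=5): Q = (3.1/1)·2 + (1.8/1)·3 = 11.6 cfs.

Q ≈ 11.6 cfs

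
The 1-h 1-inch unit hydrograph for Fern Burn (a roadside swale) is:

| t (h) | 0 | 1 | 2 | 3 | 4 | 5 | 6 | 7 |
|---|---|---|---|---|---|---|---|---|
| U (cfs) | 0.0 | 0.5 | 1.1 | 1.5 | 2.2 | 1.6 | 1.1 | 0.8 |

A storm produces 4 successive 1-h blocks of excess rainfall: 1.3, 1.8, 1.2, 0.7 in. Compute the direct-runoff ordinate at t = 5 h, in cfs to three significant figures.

Q ≈ 8.61 cfs

By discrete convolution, Q_j = Σ (P_i / 1 in) · U_{j−i}.
At t = 5 h (j=5): Q = (1.3/1)·1.6 + (1.8/1)·2.2 + (1.2/1)·1.5 + (0.7/1)·1.1 = 8.61 cfs.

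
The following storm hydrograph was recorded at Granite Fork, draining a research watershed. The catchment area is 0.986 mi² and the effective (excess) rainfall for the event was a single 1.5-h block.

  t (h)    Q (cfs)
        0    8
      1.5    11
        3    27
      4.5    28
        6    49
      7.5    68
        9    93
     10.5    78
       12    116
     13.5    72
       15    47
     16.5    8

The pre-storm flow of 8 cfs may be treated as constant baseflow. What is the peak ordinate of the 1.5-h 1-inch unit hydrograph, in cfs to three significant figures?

Direct runoff: 0.0, 3.0, 19.0, 20.0, 41.0, 60.0, 85.0, 70.0, 108.0, 64.0, 39.0, 0.0 cfs; ΣQ_DR = 509.0 cfs, peak = 108.0 cfs.
Runoff depth d = ΣQ_DR·Δt / A = 509.0 × 5400 / (0.986 mi²) = 1.200 in.
The 1-inch UH is the DRH scaled by (1 in)/d, so U_p = 108.0 × 1/1.200 = 90.0 cfs.

U_p ≈ 90.0 cfs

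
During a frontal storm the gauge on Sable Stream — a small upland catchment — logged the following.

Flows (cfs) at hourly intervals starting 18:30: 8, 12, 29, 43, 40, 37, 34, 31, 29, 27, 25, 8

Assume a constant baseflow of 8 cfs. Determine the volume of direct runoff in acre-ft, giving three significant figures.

Direct-runoff ordinates (Q − Q_b): 0.0, 4.0, 21.0, 35.0, 32.0, 29.0, 26.0, 23.0, 21.0, 19.0, 17.0, 0.0 cfs.
ΣQ_DR = 227.0 cfs.
With Δt = 1 h = 3600 s, V = ΣQ_DR · Δt = 227.0 × 3600 = 8.17 × 10^5 ft³ = 18.8 acre-ft.

V ≈ 18.8 acre-ft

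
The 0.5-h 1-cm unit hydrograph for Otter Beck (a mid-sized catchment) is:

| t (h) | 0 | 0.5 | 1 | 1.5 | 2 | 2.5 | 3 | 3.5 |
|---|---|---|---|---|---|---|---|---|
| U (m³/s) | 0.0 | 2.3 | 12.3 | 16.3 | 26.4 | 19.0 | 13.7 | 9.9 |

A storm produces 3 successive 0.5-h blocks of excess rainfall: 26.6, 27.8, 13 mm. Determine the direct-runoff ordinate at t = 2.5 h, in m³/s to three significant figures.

Q ≈ 145 m³/s

By discrete convolution, Q_j = Σ (P_i / 10 mm) · U_{j−i}.
At t = 2.5 h (j=5): Q = (26.6/10)·19.0 + (27.8/10)·26.4 + (13/10)·16.3 = 145 m³/s.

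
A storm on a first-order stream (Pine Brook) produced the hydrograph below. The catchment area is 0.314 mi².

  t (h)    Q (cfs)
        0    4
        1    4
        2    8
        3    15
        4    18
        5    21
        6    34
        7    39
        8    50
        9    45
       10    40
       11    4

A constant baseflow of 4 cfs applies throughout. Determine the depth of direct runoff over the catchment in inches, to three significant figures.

d ≈ 1.15 in

Direct runoff: 0.0, 0.0, 4.0, 11.0, 14.0, 17.0, 30.0, 35.0, 46.0, 41.0, 36.0, 0.0 cfs; ΣQ_DR = 234.0 cfs.
V = ΣQ_DR · Δt = 234.0 × 3600 s = 8.424 × 10^5 ft³.
Over A = 0.314 mi², depth = V / A = 1.15 in.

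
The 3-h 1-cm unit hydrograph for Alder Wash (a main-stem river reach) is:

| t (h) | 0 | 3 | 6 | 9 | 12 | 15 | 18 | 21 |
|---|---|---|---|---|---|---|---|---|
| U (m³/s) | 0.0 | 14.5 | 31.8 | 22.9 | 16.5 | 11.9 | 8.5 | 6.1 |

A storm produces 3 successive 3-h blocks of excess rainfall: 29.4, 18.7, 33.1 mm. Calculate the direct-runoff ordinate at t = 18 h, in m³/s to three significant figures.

Q ≈ 102 m³/s

By discrete convolution, Q_j = Σ (P_i / 10 mm) · U_{j−i}.
At t = 18 h (j=6): Q = (29.4/10)·8.5 + (18.7/10)·11.9 + (33.1/10)·16.5 = 102 m³/s.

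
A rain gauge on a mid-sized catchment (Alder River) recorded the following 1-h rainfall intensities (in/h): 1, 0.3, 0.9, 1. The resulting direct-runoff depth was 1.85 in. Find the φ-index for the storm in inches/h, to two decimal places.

φ ≈ 0.35 in/h

Only the 3 blocks with intensity above φ contribute runoff: 1, 0.9, 1 in/h.
Σ(I−φ)·Δt = d  ⇒  (1+0.9+1 − 3φ)·1 = 1.85
φ = (2.900 − 1.85/1) / 3 = 0.35 in/h.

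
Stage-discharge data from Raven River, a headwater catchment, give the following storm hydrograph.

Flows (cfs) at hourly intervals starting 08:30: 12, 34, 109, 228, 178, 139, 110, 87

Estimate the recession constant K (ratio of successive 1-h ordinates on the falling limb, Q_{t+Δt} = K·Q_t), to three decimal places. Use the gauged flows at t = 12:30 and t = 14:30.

K ≈ 0.786

Using the recession-limb readings at t = 12:30 and t = 14:30: Q falls from 178 to 110 cfs over 2 intervals.
K = (Q₂/Q₁)^(1/2) = (110/178)^(1/2) = 0.786.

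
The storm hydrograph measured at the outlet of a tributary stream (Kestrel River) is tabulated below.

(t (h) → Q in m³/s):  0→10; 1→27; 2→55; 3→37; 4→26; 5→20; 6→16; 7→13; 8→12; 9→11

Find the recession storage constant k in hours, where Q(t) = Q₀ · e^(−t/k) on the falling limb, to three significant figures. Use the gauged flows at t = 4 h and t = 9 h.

On the falling limb, Q drops from 26 to 11 m³/s between t = 4 h and t = 9 h (Δt = 5 h).
k = −Δt / ln(Q₂/Q₁) = −5 / ln(11/26) = 5.81 h.

k ≈ 5.81 h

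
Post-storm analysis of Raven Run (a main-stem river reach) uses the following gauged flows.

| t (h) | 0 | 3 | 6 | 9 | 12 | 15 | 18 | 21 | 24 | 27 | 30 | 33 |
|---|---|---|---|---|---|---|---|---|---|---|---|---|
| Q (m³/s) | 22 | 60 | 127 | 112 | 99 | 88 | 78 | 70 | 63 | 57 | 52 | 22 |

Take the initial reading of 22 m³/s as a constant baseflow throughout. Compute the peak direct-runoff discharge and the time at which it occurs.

Subtracting baseflow gives direct-runoff ordinates: 0.0, 38.0, 105.0, 90.0, 77.0, 66.0, 56.0, 48.0, 41.0, 35.0, 30.0, 0.0 m³/s.
The maximum is 105.0 m³/s, occurring at the reading for t = 6 h.

Q_p = 105.0 m³/s at t = 6 h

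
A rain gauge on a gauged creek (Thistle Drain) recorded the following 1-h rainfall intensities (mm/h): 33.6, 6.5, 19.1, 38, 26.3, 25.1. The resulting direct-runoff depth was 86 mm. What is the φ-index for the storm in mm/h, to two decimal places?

Only the 5 blocks with intensity above φ contribute runoff: 33.6, 19.1, 38, 26.3, 25.1 mm/h.
Σ(I−φ)·Δt = d  ⇒  (33.6+19.1+38+26.3+25.1 − 5φ)·1 = 86
φ = (142.1 − 86/1) / 5 = 11.22 mm/h.

φ ≈ 11.22 mm/h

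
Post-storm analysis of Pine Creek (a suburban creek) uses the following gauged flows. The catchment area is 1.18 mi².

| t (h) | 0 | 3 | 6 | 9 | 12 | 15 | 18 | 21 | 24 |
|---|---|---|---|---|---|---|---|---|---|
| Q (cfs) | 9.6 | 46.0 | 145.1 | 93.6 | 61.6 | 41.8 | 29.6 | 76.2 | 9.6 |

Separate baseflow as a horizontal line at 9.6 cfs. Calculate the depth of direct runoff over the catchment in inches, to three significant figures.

d ≈ 1.68 in

Direct runoff: 0.0, 36.4, 135.5, 84.0, 52.0, 32.2, 20.0, 66.6, 0.0 cfs; ΣQ_DR = 426.7 cfs.
V = ΣQ_DR · Δt = 426.7 × 10800 s = 4.608 × 10^6 ft³.
Over A = 1.18 mi², depth = V / A = 1.68 in.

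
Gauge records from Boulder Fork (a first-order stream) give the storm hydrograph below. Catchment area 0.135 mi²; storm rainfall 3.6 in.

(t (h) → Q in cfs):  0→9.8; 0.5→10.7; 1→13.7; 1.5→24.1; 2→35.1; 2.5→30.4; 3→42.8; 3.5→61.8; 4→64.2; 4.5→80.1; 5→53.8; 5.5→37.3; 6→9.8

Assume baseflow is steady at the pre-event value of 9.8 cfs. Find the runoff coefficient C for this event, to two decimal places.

C ≈ 0.55

ΣQ_DR = 346.2 cfs; V = ΣQ_DR·Δt = 6.232 × 10^5 ft³.
Runoff depth d = V / A = 1.987 in.
C = d / P = 1.987 / 3.6 = 0.55.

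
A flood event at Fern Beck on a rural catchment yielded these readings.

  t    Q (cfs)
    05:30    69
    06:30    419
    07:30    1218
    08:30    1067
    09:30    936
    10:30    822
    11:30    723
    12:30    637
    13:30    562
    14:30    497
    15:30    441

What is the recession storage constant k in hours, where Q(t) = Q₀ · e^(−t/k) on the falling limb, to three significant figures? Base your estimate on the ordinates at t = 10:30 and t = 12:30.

k ≈ 7.84 h

On the falling limb, Q drops from 822 to 637 cfs between t = 10:30 and t = 12:30 (Δt = 2 h).
k = −Δt / ln(Q₂/Q₁) = −2 / ln(637/822) = 7.84 h.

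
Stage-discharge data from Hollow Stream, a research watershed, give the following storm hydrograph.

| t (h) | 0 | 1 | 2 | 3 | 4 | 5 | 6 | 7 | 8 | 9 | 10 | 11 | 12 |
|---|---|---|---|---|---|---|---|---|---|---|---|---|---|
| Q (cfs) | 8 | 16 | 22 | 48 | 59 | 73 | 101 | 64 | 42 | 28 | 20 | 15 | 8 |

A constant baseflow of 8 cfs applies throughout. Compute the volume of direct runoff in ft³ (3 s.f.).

V ≈ 1.44 × 10^6 ft³

Direct-runoff ordinates (Q − Q_b): 0.0, 8.0, 14.0, 40.0, 51.0, 65.0, 93.0, 56.0, 34.0, 20.0, 12.0, 7.0, 0.0 cfs.
ΣQ_DR = 400.0 cfs.
With Δt = 1 h = 3600 s, V = ΣQ_DR · Δt = 400.0 × 3600 = 1.44 × 10^6 ft³.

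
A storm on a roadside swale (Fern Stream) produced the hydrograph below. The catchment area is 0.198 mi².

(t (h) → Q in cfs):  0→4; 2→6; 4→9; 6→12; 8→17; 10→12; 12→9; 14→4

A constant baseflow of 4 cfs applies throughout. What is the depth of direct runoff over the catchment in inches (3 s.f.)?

Direct runoff: 0.0, 2.0, 5.0, 8.0, 13.0, 8.0, 5.0, 0.0 cfs; ΣQ_DR = 41.00 cfs.
V = ΣQ_DR · Δt = 41.00 × 7200 s = 2.952 × 10^5 ft³.
Over A = 0.198 mi², depth = V / A = 0.642 in.

d ≈ 0.642 in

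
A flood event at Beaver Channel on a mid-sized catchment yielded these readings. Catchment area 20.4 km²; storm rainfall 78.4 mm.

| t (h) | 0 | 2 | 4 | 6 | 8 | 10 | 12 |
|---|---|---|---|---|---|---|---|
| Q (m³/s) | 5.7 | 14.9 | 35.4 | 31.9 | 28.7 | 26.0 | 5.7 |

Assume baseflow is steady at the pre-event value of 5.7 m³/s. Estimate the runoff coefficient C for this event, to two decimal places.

ΣQ_DR = 108.4 m³/s; V = ΣQ_DR·Δt = 7.805 × 10^5 m³.
Runoff depth d = V / A = 38.26 mm.
C = d / P = 38.26 / 78.4 = 0.49.

C ≈ 0.49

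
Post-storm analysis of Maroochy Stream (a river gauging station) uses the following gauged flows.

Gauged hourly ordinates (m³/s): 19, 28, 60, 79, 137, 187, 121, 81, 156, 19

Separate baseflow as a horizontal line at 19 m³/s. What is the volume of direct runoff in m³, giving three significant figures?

V ≈ 2.51 × 10^6 m³

Direct-runoff ordinates (Q − Q_b): 0.0, 9.0, 41.0, 60.0, 118.0, 168.0, 102.0, 62.0, 137.0, 0.0 m³/s.
ΣQ_DR = 697.0 m³/s.
With Δt = 1 h = 3600 s, V = ΣQ_DR · Δt = 697.0 × 3600 = 2.51 × 10^6 m³.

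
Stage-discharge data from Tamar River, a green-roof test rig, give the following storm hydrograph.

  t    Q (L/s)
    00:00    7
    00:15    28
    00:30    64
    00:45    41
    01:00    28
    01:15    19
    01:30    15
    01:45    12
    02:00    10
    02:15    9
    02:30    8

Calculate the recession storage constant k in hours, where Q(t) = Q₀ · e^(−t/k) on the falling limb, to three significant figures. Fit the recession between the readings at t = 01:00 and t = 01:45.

On the falling limb, Q drops from 28 to 12 L/s between t = 01:00 and t = 01:45 (Δt = 0.75 h).
k = −Δt / ln(Q₂/Q₁) = −0.75 / ln(12/28) = 0.885 h.

k ≈ 0.885 h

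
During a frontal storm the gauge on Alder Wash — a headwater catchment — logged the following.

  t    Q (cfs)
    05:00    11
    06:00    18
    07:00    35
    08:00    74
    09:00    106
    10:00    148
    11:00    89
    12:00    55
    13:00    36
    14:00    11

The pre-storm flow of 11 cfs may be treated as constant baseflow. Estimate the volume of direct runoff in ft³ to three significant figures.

Direct-runoff ordinates (Q − Q_b): 0.0, 7.0, 24.0, 63.0, 95.0, 137.0, 78.0, 44.0, 25.0, 0.0 cfs.
ΣQ_DR = 473.0 cfs.
With Δt = 1 h = 3600 s, V = ΣQ_DR · Δt = 473.0 × 3600 = 1.70 × 10^6 ft³.

V ≈ 1.70 × 10^6 ft³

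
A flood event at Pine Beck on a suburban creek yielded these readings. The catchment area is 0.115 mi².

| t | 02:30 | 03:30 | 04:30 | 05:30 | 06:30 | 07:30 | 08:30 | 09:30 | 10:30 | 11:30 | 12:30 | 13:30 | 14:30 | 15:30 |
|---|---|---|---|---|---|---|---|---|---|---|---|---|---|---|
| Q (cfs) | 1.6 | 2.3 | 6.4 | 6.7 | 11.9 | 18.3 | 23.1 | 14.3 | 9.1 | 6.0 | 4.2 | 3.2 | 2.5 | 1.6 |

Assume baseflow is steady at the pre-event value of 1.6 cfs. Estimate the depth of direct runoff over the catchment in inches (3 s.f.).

d ≈ 1.20 in

Direct runoff: 0.0, 0.7, 4.8, 5.1, 10.3, 16.7, 21.5, 12.7, 7.5, 4.4, 2.6, 1.6, 0.9, 0.0 cfs; ΣQ_DR = 88.80 cfs.
V = ΣQ_DR · Δt = 88.80 × 3600 s = 3.197 × 10^5 ft³.
Over A = 0.115 mi², depth = V / A = 1.20 in.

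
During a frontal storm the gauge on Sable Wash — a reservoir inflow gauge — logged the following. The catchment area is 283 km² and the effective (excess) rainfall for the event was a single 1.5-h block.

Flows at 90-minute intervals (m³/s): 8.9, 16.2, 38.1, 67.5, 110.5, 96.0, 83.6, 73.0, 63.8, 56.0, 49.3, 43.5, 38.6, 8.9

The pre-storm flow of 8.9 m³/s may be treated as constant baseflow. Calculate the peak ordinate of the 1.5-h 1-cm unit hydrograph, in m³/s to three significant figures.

U_p ≈ 84.6 m³/s

Direct runoff: 0.0, 7.3, 29.2, 58.6, 101.6, 87.1, 74.7, 64.1, 54.9, 47.1, 40.4, 34.6, 29.7, 0.0 m³/s; ΣQ_DR = 629.3 m³/s, peak = 101.6 m³/s.
Runoff depth d = ΣQ_DR·Δt / A = 629.3 × 5400 / (283 km²) = 12.01 mm.
The 1-cm UH is the DRH scaled by (10 mm)/d, so U_p = 101.6 × 10/12.01 = 84.6 m³/s.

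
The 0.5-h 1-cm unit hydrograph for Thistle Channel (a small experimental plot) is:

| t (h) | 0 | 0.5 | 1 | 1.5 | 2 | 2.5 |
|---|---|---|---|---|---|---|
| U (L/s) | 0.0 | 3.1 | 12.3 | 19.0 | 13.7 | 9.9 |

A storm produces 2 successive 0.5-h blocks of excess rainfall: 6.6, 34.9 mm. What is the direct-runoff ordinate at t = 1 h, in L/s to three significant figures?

Q ≈ 18.9 L/s

By discrete convolution, Q_j = Σ (P_i / 10 mm) · U_{j−i}.
At t = 1 h (j=2): Q = (6.6/10)·12.3 + (34.9/10)·3.1 = 18.9 L/s.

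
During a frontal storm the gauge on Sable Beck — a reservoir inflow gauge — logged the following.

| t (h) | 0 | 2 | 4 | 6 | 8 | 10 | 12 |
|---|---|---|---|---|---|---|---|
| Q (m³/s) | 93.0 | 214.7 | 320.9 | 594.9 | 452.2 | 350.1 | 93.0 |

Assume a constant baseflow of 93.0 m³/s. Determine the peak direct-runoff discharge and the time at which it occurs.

Subtracting baseflow gives direct-runoff ordinates: 0.0, 121.7, 227.9, 501.9, 359.2, 257.1, 0.0 m³/s.
The maximum is 501.9 m³/s, occurring at the reading for t = 6 h.

Q_p = 501.9 m³/s at t = 6 h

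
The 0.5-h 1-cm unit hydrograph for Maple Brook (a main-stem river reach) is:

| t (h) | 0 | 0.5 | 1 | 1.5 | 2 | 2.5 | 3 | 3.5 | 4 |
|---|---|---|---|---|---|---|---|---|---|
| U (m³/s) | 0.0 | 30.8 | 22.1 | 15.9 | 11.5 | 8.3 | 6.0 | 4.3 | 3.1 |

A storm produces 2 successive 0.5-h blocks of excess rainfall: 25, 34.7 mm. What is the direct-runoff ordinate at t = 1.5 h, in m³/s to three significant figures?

By discrete convolution, Q_j = Σ (P_i / 10 mm) · U_{j−i}.
At t = 1.5 h (j=3): Q = (25/10)·15.9 + (34.7/10)·22.1 = 116 m³/s.

Q ≈ 116 m³/s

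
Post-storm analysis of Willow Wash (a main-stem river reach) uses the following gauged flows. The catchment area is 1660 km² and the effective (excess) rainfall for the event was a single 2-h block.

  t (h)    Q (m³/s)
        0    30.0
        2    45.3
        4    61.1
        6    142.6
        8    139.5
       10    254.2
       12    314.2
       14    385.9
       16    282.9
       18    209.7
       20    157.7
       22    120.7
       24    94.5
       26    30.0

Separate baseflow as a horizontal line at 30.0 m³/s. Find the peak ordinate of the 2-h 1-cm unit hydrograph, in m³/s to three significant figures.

Direct runoff: 0.0, 15.3, 31.1, 112.6, 109.5, 224.2, 284.2, 355.9, 252.9, 179.7, 127.7, 90.7, 64.5, 0.0 m³/s; ΣQ_DR = 1848 m³/s, peak = 355.9 m³/s.
Runoff depth d = ΣQ_DR·Δt / A = 1848 × 7200 / (1660 km²) = 8.017 mm.
The 1-cm UH is the DRH scaled by (10 mm)/d, so U_p = 355.9 × 10/8.017 = 444 m³/s.

U_p ≈ 444 m³/s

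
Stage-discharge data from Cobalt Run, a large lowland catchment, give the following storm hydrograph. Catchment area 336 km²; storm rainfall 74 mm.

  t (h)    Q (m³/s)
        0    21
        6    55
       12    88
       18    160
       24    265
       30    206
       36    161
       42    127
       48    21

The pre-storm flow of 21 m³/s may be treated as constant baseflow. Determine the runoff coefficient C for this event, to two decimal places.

C ≈ 0.79

ΣQ_DR = 915.0 m³/s; V = ΣQ_DR·Δt = 1.976 × 10^7 m³.
Runoff depth d = V / A = 58.82 mm.
C = d / P = 58.82 / 74 = 0.79.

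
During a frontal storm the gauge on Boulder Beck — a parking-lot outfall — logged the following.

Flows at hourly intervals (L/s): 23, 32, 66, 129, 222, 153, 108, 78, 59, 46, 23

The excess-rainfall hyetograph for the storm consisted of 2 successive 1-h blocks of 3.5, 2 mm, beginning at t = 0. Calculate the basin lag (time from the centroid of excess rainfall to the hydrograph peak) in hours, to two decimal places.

Centroid of excess rainfall: t_c = Σ P_i·t̄_i / ΣP_i = 0.8636 h (block centres at 0.5, 1.5 h).
Hydrograph peak occurs at t = 4 h, so basin lag t_L = 4 − 0.8636 = 3.14 h.

t_L ≈ 3.14 h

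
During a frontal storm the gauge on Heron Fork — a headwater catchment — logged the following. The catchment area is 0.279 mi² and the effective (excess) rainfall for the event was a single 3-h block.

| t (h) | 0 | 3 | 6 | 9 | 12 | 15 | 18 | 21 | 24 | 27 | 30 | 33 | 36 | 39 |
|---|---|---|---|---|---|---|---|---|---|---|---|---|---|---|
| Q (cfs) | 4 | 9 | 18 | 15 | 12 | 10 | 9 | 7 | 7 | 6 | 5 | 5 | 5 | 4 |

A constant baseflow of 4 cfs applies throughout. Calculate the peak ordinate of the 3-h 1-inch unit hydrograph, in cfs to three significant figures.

Direct runoff: 0.0, 5.0, 14.0, 11.0, 8.0, 6.0, 5.0, 3.0, 3.0, 2.0, 1.0, 1.0, 1.0, 0.0 cfs; ΣQ_DR = 60.00 cfs, peak = 14.0 cfs.
Runoff depth d = ΣQ_DR·Δt / A = 60.00 × 10800 / (0.279 mi²) = 0.9997 in.
The 1-inch UH is the DRH scaled by (1 in)/d, so U_p = 14.0 × 1/0.9997 = 14.0 cfs.

U_p ≈ 14.0 cfs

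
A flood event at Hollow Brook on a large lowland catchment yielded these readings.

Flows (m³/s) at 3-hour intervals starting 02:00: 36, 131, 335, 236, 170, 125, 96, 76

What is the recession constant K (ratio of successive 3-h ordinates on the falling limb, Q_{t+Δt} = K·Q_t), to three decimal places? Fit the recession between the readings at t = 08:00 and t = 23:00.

K ≈ 0.743

Using the recession-limb readings at t = 08:00 and t = 23:00: Q falls from 335 to 76 m³/s over 5 intervals.
K = (Q₂/Q₁)^(1/5) = (76/335)^(1/5) = 0.743.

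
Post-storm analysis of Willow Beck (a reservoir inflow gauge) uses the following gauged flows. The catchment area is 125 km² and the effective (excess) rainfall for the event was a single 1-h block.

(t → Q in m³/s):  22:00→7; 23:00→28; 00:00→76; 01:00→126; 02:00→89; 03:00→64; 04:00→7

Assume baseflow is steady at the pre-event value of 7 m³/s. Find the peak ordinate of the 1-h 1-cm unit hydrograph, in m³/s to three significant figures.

Direct runoff: 0.0, 21.0, 69.0, 119.0, 82.0, 57.0, 0.0 m³/s; ΣQ_DR = 348.0 m³/s, peak = 119.0 m³/s.
Runoff depth d = ΣQ_DR·Δt / A = 348.0 × 3600 / (125 km²) = 10.02 mm.
The 1-cm UH is the DRH scaled by (10 mm)/d, so U_p = 119.0 × 10/10.02 = 119 m³/s.

U_p ≈ 119 m³/s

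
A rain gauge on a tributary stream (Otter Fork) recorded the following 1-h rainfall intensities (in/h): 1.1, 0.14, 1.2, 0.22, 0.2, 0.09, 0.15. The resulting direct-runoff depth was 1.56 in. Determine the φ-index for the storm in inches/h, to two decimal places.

φ ≈ 0.37 in/h

Only the 2 blocks with intensity above φ contribute runoff: 1.1, 1.2 in/h.
Σ(I−φ)·Δt = d  ⇒  (1.1+1.2 − 2φ)·1 = 1.56
φ = (2.300 − 1.56/1) / 2 = 0.37 in/h.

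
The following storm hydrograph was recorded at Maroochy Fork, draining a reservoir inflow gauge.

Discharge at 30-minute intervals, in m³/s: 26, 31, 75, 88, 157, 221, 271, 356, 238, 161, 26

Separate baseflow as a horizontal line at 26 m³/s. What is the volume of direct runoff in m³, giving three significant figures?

V ≈ 2.46 × 10^6 m³

Direct-runoff ordinates (Q − Q_b): 0.0, 5.0, 49.0, 62.0, 131.0, 195.0, 245.0, 330.0, 212.0, 135.0, 0.0 m³/s.
ΣQ_DR = 1364 m³/s.
With Δt = 0.5 h = 1800 s, V = ΣQ_DR · Δt = 1364 × 1800 = 2.46 × 10^6 m³.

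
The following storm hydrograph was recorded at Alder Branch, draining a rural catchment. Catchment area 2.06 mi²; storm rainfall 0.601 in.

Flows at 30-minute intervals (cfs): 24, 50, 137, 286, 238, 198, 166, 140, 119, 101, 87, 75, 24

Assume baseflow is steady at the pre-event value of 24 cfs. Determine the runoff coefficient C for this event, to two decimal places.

ΣQ_DR = 1333 cfs; V = ΣQ_DR·Δt = 2.399 × 10^6 ft³.
Runoff depth d = V / A = 0.5014 in.
C = d / P = 0.5014 / 0.601 = 0.83.

C ≈ 0.83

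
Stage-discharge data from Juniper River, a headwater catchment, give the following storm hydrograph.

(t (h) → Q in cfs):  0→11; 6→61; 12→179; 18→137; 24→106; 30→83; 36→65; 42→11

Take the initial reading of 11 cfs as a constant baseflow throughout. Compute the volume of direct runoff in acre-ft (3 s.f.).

Direct-runoff ordinates (Q − Q_b): 0.0, 50.0, 168.0, 126.0, 95.0, 72.0, 54.0, 0.0 cfs.
ΣQ_DR = 565.0 cfs.
With Δt = 6 h = 21600 s, V = ΣQ_DR · Δt = 565.0 × 21600 = 1.22 × 10^7 ft³ = 280 acre-ft.

V ≈ 280 acre-ft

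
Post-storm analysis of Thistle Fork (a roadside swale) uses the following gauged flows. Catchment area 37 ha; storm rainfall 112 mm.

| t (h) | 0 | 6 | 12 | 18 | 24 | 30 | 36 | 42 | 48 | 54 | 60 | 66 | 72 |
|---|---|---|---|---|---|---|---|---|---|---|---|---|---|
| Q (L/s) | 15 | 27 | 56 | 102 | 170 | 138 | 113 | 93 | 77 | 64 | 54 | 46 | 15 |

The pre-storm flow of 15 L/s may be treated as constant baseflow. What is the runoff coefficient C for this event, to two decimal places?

C ≈ 0.40

ΣQ_DR = 775.0 L/s; V = ΣQ_DR·Δt = 1.674 × 10^7 L.
Runoff depth d = V / A = 45.24 mm.
C = d / P = 45.24 / 112 = 0.40.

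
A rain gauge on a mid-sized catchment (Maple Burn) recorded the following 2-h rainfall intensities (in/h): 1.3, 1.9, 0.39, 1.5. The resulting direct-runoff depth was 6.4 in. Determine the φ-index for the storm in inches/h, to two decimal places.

φ ≈ 0.50 in/h

Only the 3 blocks with intensity above φ contribute runoff: 1.3, 1.9, 1.5 in/h.
Σ(I−φ)·Δt = d  ⇒  (1.3+1.9+1.5 − 3φ)·2 = 6.4
φ = (4.700 − 6.4/2) / 3 = 0.50 in/h.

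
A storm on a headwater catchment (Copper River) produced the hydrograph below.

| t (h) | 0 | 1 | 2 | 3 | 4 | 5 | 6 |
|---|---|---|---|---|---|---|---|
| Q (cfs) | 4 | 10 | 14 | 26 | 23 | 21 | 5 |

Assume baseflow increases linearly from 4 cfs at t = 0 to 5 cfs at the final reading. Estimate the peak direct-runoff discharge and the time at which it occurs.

Subtracting baseflow gives direct-runoff ordinates: 0.00, 5.83, 9.67, 21.50, 18.33, 16.17, 0.00 cfs.
The maximum is 21.50 cfs, occurring at the reading for t = 3 h.

Q_p = 21.50 cfs at t = 3 h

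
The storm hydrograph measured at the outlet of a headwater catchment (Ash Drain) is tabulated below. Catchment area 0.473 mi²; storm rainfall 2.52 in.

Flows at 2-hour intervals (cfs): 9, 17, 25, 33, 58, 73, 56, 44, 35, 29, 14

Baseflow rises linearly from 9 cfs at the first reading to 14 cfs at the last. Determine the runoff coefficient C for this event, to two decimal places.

ΣQ_DR = 266.5 cfs; V = ΣQ_DR·Δt = 1.919 × 10^6 ft³.
Runoff depth d = V / A = 1.746 in.
C = d / P = 1.746 / 2.52 = 0.69.

C ≈ 0.69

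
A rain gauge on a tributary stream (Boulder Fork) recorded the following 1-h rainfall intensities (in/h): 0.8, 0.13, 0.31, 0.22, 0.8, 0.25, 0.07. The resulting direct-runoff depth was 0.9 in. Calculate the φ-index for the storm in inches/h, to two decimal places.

φ ≈ 0.35 in/h

Only the 2 blocks with intensity above φ contribute runoff: 0.8, 0.8 in/h.
Σ(I−φ)·Δt = d  ⇒  (0.8+0.8 − 2φ)·1 = 0.9
φ = (1.600 − 0.9/1) / 2 = 0.35 in/h.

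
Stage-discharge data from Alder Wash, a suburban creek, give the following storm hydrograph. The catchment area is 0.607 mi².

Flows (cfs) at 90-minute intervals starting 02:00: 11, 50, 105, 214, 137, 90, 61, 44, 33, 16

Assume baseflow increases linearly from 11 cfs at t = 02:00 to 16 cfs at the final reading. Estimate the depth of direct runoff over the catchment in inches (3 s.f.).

d ≈ 2.40 in

Direct runoff: 0.00, 38.44, 92.89, 201.33, 123.78, 76.22, 46.67, 29.11, 17.56, 0.00 cfs; ΣQ_DR = 626.0 cfs.
V = ΣQ_DR · Δt = 626.0 × 5400 s = 3.380 × 10^6 ft³.
Over A = 0.607 mi², depth = V / A = 2.40 in.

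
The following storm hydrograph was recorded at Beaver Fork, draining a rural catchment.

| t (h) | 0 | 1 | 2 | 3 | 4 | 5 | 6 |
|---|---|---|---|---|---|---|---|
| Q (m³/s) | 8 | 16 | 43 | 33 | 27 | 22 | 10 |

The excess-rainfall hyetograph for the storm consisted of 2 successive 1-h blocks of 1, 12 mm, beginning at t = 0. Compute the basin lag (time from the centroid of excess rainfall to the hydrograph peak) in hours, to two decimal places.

Centroid of excess rainfall: t_c = Σ P_i·t̄_i / ΣP_i = 1.4231 h (block centres at 0.5, 1.5 h).
Hydrograph peak occurs at t = 2 h, so basin lag t_L = 2 − 1.4231 = 0.58 h.

t_L ≈ 0.58 h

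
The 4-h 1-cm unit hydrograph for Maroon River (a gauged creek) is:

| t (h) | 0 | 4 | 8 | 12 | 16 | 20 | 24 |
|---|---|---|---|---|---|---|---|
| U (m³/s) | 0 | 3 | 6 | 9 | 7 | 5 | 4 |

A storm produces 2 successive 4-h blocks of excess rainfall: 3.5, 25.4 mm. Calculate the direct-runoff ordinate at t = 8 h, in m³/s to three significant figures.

By discrete convolution, Q_j = Σ (P_i / 10 mm) · U_{j−i}.
At t = 8 h (j=2): Q = (3.5/10)·6 + (25.4/10)·3 = 9.72 m³/s.

Q ≈ 9.72 m³/s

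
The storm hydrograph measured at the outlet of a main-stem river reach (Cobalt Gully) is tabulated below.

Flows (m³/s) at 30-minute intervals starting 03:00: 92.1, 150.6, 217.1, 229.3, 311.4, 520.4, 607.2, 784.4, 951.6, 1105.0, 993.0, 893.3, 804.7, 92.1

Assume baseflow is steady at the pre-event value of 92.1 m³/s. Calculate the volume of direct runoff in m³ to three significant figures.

V ≈ 1.16 × 10^7 m³

Direct-runoff ordinates (Q − Q_b): 0.0, 58.5, 125.0, 137.2, 219.3, 428.3, 515.1, 692.3, 859.5, 1012.9, 900.9, 801.2, 712.6, 0.0 m³/s.
ΣQ_DR = 6463 m³/s.
With Δt = 0.5 h = 1800 s, V = ΣQ_DR · Δt = 6463 × 1800 = 1.16 × 10^7 m³.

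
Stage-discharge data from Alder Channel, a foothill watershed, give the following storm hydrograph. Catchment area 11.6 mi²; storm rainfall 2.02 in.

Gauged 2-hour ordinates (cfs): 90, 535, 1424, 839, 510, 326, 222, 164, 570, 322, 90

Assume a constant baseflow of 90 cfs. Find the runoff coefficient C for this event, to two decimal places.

C ≈ 0.54

ΣQ_DR = 4102 cfs; V = ΣQ_DR·Δt = 2.953 × 10^7 ft³.
Runoff depth d = V / A = 1.096 in.
C = d / P = 1.096 / 2.02 = 0.54.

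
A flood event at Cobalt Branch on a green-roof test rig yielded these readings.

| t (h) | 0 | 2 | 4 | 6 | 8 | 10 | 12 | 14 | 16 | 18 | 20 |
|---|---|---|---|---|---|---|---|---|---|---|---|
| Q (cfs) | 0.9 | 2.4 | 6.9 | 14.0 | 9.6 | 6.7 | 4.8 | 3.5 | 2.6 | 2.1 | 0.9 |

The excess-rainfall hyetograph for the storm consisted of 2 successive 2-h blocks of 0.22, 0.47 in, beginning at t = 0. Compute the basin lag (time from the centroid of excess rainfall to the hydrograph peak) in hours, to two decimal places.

Centroid of excess rainfall: t_c = Σ P_i·t̄_i / ΣP_i = 2.3623 h (block centres at 1, 3 h).
Hydrograph peak occurs at t = 6 h, so basin lag t_L = 6 − 2.3623 = 3.64 h.

t_L ≈ 3.64 h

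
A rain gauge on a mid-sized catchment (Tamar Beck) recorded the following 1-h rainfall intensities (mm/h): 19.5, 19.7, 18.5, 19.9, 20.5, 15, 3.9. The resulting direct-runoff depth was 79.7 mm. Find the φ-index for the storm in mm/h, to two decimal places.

Only the 6 blocks with intensity above φ contribute runoff: 19.5, 19.7, 18.5, 19.9, 20.5, 15 mm/h.
Σ(I−φ)·Δt = d  ⇒  (19.5+19.7+18.5+19.9+20.5+15 − 6φ)·1 = 79.7
φ = (113.1 − 79.7/1) / 6 = 5.57 mm/h.

φ ≈ 5.57 mm/h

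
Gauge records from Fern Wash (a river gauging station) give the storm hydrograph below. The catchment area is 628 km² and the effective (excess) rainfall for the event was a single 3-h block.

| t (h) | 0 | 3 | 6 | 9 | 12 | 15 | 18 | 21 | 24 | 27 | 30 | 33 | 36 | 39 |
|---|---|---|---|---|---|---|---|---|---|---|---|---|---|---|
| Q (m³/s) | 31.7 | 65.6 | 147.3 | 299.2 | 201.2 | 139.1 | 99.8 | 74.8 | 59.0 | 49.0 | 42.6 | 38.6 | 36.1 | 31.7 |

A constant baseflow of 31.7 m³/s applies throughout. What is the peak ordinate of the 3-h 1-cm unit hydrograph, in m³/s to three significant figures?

Direct runoff: 0.0, 33.9, 115.6, 267.5, 169.5, 107.4, 68.1, 43.1, 27.3, 17.3, 10.9, 6.9, 4.4, 0.0 m³/s; ΣQ_DR = 871.9 m³/s, peak = 267.5 m³/s.
Runoff depth d = ΣQ_DR·Δt / A = 871.9 × 10800 / (628 km²) = 14.99 mm.
The 1-cm UH is the DRH scaled by (10 mm)/d, so U_p = 267.5 × 10/14.99 = 178 m³/s.

U_p ≈ 178 m³/s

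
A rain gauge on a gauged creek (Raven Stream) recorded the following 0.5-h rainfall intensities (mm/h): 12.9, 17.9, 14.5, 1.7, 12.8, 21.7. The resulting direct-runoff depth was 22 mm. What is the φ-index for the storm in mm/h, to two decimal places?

Only the 5 blocks with intensity above φ contribute runoff: 12.9, 17.9, 14.5, 12.8, 21.7 mm/h.
Σ(I−φ)·Δt = d  ⇒  (12.9+17.9+14.5+12.8+21.7 − 5φ)·0.5 = 22
φ = (79.80 − 22/0.5) / 5 = 7.16 mm/h.

φ ≈ 7.16 mm/h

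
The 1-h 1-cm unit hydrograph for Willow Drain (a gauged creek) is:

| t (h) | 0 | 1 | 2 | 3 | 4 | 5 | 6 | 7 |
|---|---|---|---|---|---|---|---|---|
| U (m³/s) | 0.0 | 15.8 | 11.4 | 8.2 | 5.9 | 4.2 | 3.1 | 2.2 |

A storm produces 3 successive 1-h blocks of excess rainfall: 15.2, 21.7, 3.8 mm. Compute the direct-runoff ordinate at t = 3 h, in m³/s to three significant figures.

Q ≈ 43.2 m³/s

By discrete convolution, Q_j = Σ (P_i / 10 mm) · U_{j−i}.
At t = 3 h (j=3): Q = (15.2/10)·8.2 + (21.7/10)·11.4 + (3.8/10)·15.8 = 43.2 m³/s.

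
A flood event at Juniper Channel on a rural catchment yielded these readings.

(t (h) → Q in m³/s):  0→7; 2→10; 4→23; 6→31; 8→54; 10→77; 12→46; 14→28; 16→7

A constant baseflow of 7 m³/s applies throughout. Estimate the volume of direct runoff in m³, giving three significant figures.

V ≈ 1.58 × 10^6 m³

Direct-runoff ordinates (Q − Q_b): 0.0, 3.0, 16.0, 24.0, 47.0, 70.0, 39.0, 21.0, 0.0 m³/s.
ΣQ_DR = 220.0 m³/s.
With Δt = 2 h = 7200 s, V = ΣQ_DR · Δt = 220.0 × 7200 = 1.58 × 10^6 m³.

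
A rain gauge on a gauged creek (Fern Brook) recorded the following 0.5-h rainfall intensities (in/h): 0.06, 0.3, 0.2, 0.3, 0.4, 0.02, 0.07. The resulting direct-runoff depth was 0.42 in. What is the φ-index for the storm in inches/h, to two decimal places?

Only the 4 blocks with intensity above φ contribute runoff: 0.3, 0.2, 0.3, 0.4 in/h.
Σ(I−φ)·Δt = d  ⇒  (0.3+0.2+0.3+0.4 − 4φ)·0.5 = 0.42
φ = (1.200 − 0.42/0.5) / 4 = 0.09 in/h.

φ ≈ 0.09 in/h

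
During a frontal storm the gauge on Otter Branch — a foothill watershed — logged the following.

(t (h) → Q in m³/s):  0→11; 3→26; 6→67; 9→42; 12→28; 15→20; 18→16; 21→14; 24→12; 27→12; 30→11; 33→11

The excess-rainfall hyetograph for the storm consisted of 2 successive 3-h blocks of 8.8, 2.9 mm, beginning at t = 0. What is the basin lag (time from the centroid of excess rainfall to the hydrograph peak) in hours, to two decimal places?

t_L ≈ 3.76 h

Centroid of excess rainfall: t_c = Σ P_i·t̄_i / ΣP_i = 2.2436 h (block centres at 1.5, 4.5 h).
Hydrograph peak occurs at t = 6 h, so basin lag t_L = 6 − 2.2436 = 3.76 h.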